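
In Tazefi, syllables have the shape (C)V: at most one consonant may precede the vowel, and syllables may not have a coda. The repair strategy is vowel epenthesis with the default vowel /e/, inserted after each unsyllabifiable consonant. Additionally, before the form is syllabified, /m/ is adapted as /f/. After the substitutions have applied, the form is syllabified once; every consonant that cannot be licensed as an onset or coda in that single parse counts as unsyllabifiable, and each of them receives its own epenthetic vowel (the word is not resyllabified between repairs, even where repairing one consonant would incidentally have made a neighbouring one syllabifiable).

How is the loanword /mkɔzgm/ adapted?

fekɔzegefe

Substitution: /m/ → /f/, giving /fkɔzgf/.
Under (C)V, the unsyllabifiable consonants are /f/, /z/, /g/, /f/ (no codas are permitted; onsets are limited to one consonant).
Inserting the epenthetic vowel yields /f/ → /fe/, /z/ → /ze/, /g/ → /ge/, /f/ → /fe/.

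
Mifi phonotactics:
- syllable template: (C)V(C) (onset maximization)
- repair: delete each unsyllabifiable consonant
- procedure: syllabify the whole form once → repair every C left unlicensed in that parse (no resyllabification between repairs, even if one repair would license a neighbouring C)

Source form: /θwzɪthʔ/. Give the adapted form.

Under (C)V(C), the unsyllabifiable consonants are /θ/, /w/, /h/, /ʔ/ (at most one coda consonant is licensed; onsets are limited to one consonant).
Each unlicensed consonant is deleted: /θ/, /w/, /h/, /ʔ/.

zɪt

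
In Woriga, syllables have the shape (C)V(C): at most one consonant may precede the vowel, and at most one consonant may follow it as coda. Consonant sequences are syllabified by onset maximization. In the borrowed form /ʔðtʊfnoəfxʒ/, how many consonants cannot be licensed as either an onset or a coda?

4

Under (C)V(C), the unsyllabifiable consonants are /ʔ/, /ð/, /x/, /ʒ/ (at most one coda consonant is licensed; onsets are limited to one consonant).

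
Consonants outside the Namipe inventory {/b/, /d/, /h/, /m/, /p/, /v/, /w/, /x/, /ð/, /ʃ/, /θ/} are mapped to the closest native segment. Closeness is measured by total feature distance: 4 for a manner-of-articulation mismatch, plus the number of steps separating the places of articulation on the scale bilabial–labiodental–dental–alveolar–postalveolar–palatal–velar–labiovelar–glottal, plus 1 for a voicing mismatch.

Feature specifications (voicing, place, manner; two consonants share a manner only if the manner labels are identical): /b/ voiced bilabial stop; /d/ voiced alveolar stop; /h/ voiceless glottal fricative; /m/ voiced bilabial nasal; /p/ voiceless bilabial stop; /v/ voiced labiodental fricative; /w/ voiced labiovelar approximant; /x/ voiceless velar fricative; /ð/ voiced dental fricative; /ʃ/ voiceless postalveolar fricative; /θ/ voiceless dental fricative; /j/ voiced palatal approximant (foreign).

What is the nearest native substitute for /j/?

/w/ is closest: same manner (approximant), place distance 2 (palatal→labiovelar), same voicing; total 2. Next closest is /d/ at distance 6.

w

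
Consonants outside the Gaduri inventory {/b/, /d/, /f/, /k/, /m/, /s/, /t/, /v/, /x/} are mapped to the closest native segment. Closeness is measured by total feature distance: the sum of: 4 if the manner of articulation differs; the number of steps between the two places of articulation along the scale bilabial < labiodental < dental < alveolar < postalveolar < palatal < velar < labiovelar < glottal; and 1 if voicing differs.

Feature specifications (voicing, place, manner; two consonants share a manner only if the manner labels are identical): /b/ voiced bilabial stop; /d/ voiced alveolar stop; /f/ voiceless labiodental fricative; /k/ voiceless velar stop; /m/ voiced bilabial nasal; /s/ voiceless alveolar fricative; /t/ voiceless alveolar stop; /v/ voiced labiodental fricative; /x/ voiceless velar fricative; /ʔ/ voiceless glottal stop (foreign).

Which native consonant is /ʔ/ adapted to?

k

/k/ is closest: same manner (stop), place distance 2 (glottal→velar), same voicing; total 2. Next closest is /t/ at distance 5.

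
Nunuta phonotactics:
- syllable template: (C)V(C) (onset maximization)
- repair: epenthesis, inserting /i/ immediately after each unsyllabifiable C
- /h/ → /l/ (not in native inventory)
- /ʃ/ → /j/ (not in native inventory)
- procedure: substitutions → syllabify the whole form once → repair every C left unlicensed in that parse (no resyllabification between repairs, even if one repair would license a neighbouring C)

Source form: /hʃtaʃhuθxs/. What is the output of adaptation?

Substitution: /h/ → /l/, /ʃ/ → /j/, giving /ljtajluθxs/.
The consonants /l/, /j/, /x/, /s/ cannot be parsed into a legal (C)V(C) syllable (at most one coda consonant is licensed; onsets are limited to one consonant).
Each unlicensed consonant becomes the onset of a new syllable: /l/ → /li/, /j/ → /ji/, /x/ → /xi/, /s/ → /si/.

lijitajluθxisi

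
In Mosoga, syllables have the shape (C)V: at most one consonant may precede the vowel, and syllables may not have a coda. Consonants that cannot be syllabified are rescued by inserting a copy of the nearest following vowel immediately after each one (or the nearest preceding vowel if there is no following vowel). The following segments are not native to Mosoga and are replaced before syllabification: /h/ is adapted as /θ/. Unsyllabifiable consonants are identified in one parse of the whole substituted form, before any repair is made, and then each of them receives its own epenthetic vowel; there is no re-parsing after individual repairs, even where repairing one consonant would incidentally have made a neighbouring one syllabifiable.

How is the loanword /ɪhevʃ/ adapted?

ɪθeveʃe

Substitution: /h/ → /θ/, giving /ɪθevʃ/.
Under (C)V, the unsyllabifiable consonants are /v/, /ʃ/ (no codas are permitted; onsets are limited to one consonant).
Epenthesis after each stranded consonant: /v/ → /ve/, /ʃ/ → /ʃe/.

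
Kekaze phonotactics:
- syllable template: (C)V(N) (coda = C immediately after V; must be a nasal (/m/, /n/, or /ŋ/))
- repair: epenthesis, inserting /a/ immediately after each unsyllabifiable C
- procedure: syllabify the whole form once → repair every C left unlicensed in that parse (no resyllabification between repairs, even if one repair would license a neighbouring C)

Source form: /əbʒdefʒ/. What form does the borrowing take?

Under (C)V(N), the unsyllabifiable consonants are /b/, /ʒ/, /f/, /ʒ/ (only a nasal (/m/, /n/, or /ŋ/) is licensed in coda position; onsets are limited to one consonant).
Epenthesis after each stranded consonant: /b/ → /ba/, /ʒ/ → /ʒa/, /f/ → /fa/, /ʒ/ → /ʒa/.

əbaʒadefaʒa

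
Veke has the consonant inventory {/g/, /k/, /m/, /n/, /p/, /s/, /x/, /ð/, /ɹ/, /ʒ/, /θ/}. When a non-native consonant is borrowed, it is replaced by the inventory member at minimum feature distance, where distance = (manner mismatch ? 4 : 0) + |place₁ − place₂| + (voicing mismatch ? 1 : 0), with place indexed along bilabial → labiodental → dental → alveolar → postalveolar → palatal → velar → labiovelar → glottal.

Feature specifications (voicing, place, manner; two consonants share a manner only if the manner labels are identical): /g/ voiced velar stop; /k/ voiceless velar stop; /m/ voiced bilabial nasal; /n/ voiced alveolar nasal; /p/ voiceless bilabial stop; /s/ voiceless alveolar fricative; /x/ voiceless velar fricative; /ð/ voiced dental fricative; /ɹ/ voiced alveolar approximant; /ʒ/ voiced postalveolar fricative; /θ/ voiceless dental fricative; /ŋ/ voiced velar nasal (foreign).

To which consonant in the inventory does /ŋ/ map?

n

/n/ is closest: same manner (nasal), place distance 3 (velar→alveolar), same voicing; total 3. Next closest is /g/ at distance 4.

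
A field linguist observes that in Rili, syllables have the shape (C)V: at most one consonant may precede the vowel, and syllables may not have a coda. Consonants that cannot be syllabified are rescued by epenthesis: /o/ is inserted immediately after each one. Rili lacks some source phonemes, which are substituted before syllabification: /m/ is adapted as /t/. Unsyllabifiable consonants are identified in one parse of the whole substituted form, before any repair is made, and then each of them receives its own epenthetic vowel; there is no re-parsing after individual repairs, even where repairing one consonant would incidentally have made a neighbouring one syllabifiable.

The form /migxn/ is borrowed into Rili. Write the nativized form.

Substitution: /m/ → /t/, giving /tigxn/.
Syllabifying with onset maximization leaves /g/, /x/, /n/ stranded (no codas are permitted; onsets are limited to one consonant).
Each unlicensed consonant becomes the onset of a new syllable: /g/ → /go/, /x/ → /xo/, /n/ → /no/.

tigoxono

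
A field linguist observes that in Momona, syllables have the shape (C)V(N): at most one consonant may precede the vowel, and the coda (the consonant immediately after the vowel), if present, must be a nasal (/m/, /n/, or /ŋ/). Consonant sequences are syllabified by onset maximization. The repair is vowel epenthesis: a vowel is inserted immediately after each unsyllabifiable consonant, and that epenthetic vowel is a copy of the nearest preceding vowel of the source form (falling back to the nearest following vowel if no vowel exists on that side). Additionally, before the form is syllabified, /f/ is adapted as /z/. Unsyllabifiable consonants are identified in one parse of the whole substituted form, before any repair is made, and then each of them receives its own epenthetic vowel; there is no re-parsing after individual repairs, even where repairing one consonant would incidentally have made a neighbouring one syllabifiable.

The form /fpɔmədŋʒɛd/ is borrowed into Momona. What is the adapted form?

Substitution: /f/ → /z/, giving /zpɔmədŋʒɛd/.
Syllabifying with onset maximization leaves /z/, /d/, /ŋ/, /d/ stranded (only a nasal (/m/, /n/, or /ŋ/) is licensed in coda position; onsets are limited to one consonant).
Epenthesis after each stranded consonant: /z/ → /zɔ/, /d/ → /də/, /ŋ/ → /ŋə/, /d/ → /dɛ/.

zɔpɔmədəŋəʒɛdɛ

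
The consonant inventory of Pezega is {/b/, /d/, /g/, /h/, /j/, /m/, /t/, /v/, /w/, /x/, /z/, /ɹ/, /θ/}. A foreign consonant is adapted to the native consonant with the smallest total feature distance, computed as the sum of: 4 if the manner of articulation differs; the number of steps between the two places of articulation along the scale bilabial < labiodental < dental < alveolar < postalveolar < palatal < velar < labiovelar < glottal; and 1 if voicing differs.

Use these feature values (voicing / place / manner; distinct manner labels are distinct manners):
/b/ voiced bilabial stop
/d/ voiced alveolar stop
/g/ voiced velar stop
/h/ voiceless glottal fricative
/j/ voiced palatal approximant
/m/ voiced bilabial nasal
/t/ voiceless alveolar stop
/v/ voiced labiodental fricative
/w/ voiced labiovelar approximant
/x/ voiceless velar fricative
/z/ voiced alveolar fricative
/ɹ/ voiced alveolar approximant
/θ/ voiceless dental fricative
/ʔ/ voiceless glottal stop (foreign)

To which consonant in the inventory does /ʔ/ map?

g

/g/ is closest: same manner (stop), place distance 2 (glottal→velar), voicing differs (+1); total 3. Next closest is /h/ at distance 4.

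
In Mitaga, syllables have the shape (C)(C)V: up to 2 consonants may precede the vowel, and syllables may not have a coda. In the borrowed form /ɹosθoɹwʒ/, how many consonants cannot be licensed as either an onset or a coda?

Under (C)(C)V, the unsyllabifiable consonants are /ɹ/, /w/, /ʒ/ (no codas are permitted; onsets may contain at most 2 consonants).

3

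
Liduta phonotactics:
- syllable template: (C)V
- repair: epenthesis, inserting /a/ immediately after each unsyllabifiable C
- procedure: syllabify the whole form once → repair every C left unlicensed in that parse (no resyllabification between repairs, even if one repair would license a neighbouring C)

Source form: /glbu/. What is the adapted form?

Under (C)V, the unsyllabifiable consonants are /g/, /l/ (no codas are permitted; onsets are limited to one consonant).
Inserting the epenthetic vowel yields /g/ → /ga/, /l/ → /la/.

galabu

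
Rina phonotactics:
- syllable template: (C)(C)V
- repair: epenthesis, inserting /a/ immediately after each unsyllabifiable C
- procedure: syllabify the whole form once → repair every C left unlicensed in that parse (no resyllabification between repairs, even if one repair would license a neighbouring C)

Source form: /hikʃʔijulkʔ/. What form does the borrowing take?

Under (C)(C)V, the unsyllabifiable consonants are /k/, /l/, /k/, /ʔ/ (no codas are permitted; onsets may contain at most 2 consonants).
Epenthesis after each stranded consonant: /k/ → /ka/, /l/ → /la/, /k/ → /ka/, /ʔ/ → /ʔa/.

hikaʃʔijulakaʔa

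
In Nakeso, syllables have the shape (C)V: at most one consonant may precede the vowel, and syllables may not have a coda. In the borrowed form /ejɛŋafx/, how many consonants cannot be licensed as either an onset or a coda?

2

Under (C)V, the unsyllabifiable consonants are /f/, /x/ (no codas are permitted; onsets are limited to one consonant).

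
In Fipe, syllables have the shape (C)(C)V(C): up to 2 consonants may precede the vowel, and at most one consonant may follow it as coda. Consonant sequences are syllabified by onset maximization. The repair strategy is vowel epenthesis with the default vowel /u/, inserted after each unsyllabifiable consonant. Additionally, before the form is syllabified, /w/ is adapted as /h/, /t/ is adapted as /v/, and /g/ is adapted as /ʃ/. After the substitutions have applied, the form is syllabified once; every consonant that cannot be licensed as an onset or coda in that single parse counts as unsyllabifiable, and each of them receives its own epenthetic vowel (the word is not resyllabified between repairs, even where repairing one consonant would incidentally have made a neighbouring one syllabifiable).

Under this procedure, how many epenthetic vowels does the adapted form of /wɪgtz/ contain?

2

After substitution the input is /hɪʃvz/.
The unsyllabifiable consonants are /v/, /z/; each receives one epenthetic vowel.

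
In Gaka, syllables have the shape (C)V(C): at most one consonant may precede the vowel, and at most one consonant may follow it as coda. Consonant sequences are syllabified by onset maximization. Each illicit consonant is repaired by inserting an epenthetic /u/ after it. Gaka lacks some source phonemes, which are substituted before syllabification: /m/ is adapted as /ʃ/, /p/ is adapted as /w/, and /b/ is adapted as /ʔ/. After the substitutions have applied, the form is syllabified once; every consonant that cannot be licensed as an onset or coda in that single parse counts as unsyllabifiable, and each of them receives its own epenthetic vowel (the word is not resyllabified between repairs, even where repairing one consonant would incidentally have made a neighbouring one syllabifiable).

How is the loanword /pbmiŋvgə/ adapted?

wuʔuʃiŋvugə

Substitution: /p/ → /w/, /b/ → /ʔ/, /m/ → /ʃ/, giving /wʔʃiŋvgə/.
Under (C)V(C), the unsyllabifiable consonants are /w/, /ʔ/, /v/ (at most one coda consonant is licensed; onsets are limited to one consonant).
Each unlicensed consonant becomes the onset of a new syllable: /w/ → /wu/, /ʔ/ → /ʔu/, /v/ → /vu/.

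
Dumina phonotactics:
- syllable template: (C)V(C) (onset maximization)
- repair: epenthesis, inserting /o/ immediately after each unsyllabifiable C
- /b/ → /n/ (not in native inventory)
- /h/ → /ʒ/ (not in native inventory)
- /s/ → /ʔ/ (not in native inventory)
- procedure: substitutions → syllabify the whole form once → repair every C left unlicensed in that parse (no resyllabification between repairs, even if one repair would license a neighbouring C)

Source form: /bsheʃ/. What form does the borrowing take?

Substitution: /b/ → /n/, /s/ → /ʔ/, /h/ → /ʒ/, giving /nʔʒeʃ/.
Syllabifying with onset maximization leaves /n/, /ʔ/ stranded (at most one coda consonant is licensed; onsets are limited to one consonant).
Epenthesis after each stranded consonant: /n/ → /no/, /ʔ/ → /ʔo/.

noʔoʒeʃ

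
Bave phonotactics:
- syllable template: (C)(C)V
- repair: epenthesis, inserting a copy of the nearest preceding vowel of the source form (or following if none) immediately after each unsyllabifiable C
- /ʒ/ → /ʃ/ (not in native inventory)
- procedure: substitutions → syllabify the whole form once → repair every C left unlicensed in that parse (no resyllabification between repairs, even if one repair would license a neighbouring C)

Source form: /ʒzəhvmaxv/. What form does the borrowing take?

ʃzəhəvmaxava

Substitution: /ʒ/ → /ʃ/, giving /ʃzəhvmaxv/.
Under (C)(C)V, the unsyllabifiable consonants are /h/, /x/, /v/ (no codas are permitted; onsets may contain at most 2 consonants).
Inserting the epenthetic vowel yields /h/ → /hə/, /x/ → /xa/, /v/ → /va/.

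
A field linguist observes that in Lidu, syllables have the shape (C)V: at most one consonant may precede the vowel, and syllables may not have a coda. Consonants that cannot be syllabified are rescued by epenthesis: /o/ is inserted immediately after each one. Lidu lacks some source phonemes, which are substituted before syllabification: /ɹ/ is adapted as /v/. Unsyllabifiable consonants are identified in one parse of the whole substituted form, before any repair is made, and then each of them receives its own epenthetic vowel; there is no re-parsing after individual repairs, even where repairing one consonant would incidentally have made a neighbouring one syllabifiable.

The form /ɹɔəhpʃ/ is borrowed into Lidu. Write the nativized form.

Substitution: /ɹ/ → /v/, giving /vɔəhpʃ/.
Under (C)V, the unsyllabifiable consonants are /h/, /p/, /ʃ/ (no codas are permitted; onsets are limited to one consonant).
Epenthesis after each stranded consonant: /h/ → /ho/, /p/ → /po/, /ʃ/ → /ʃo/.

vɔəhopoʃo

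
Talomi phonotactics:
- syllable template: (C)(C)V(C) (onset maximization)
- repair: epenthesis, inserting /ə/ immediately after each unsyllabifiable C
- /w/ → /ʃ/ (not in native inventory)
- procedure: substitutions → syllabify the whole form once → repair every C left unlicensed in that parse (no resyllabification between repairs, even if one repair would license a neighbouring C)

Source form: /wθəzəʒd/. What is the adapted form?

ʃθəzəʒdə

Substitution: /w/ → /ʃ/, giving /ʃθəzəʒd/.
Syllabifying with onset maximization leaves /d/ stranded (at most one coda consonant is licensed; onsets may contain at most 2 consonants).
Epenthesis after each stranded consonant: /d/ → /də/.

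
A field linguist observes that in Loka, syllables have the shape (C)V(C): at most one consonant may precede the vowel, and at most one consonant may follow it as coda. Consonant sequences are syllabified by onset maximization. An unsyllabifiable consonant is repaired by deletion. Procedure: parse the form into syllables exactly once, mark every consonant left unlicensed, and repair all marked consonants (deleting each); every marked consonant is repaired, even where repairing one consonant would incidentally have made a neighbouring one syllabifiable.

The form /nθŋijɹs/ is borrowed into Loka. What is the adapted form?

ŋij

The consonants /n/, /θ/, /ɹ/, /s/ cannot be parsed into a legal (C)V(C) syllable (at most one coda consonant is licensed; onsets are limited to one consonant).
Each unlicensed consonant is deleted: /n/, /θ/, /ɹ/, /s/.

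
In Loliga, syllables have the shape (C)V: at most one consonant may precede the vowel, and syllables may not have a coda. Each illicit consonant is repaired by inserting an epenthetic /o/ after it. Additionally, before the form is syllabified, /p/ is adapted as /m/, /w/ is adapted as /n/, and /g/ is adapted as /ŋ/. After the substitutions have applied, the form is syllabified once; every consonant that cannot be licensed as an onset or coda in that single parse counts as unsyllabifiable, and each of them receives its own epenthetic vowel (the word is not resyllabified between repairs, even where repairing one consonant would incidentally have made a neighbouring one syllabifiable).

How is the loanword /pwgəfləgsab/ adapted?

monoŋəfoləŋosabo

Substitution: /p/ → /m/, /w/ → /n/, /g/ → /ŋ/, giving /mnŋəfləŋsab/.
The consonants /m/, /n/, /f/, /ŋ/, /b/ cannot be parsed into a legal (C)V syllable (no codas are permitted; onsets are limited to one consonant).
Epenthesis after each stranded consonant: /m/ → /mo/, /n/ → /no/, /f/ → /fo/, /ŋ/ → /ŋo/, /b/ → /bo/.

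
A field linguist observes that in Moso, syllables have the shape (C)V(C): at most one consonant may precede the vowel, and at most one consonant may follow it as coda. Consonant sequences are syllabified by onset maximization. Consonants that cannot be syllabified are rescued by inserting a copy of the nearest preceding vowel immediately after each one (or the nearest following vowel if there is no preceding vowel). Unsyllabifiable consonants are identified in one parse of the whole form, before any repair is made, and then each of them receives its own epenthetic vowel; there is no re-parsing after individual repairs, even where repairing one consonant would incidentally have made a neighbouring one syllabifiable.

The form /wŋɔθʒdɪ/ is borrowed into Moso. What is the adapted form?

wɔŋɔθʒɔdɪ

Under (C)V(C), the unsyllabifiable consonants are /w/, /ʒ/ (at most one coda consonant is licensed; onsets are limited to one consonant).
Inserting the epenthetic vowel yields /w/ → /wɔ/, /ʒ/ → /ʒɔ/.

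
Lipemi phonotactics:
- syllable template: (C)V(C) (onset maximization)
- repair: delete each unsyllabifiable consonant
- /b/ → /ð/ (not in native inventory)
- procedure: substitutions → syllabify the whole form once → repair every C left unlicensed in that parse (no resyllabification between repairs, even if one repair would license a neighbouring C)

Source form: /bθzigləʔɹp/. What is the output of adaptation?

Substitution: /b/ → /ð/, giving /ðθzigləʔɹp/.
Syllabifying with onset maximization leaves /ð/, /θ/, /ɹ/, /p/ stranded (at most one coda consonant is licensed; onsets are limited to one consonant).
Each unlicensed consonant is deleted: /ð/, /θ/, /ɹ/, /p/.

zigləʔ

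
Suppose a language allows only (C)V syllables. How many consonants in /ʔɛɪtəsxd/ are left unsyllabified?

The consonants /s/, /x/, /d/ cannot be parsed into a legal (C)V syllable (no codas are permitted; onsets are limited to one consonant).

3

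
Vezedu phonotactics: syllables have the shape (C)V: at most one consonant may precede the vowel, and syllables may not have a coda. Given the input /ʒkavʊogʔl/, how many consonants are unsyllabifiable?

4

Syllabifying with onset maximization leaves /ʒ/, /g/, /ʔ/, /l/ stranded (no codas are permitted; onsets are limited to one consonant).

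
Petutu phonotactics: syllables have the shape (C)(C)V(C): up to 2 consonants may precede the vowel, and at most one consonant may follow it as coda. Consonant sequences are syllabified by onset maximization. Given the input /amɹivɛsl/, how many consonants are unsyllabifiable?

Under (C)(C)V(C), the unsyllabifiable consonants are /l/ (at most one coda consonant is licensed; onsets may contain at most 2 consonants).

1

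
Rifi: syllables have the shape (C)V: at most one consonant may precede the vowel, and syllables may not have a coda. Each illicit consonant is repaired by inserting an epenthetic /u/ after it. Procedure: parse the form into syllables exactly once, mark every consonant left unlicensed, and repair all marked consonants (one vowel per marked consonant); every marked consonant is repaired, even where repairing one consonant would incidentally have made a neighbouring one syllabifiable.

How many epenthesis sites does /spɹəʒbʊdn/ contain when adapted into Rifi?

The unsyllabifiable consonants are /s/, /p/, /ʒ/, /d/, /n/; each receives one epenthetic vowel.

5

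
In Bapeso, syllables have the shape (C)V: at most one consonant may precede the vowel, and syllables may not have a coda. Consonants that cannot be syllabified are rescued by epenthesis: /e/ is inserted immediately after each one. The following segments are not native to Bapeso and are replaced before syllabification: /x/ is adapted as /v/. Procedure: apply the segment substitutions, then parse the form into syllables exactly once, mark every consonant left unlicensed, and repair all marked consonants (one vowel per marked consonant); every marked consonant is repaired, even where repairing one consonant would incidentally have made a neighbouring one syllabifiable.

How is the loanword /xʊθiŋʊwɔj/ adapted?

vʊθiŋʊwɔje

Substitution: /x/ → /v/, giving /vʊθiŋʊwɔj/.
Under (C)V, the unsyllabifiable consonants are /j/ (no codas are permitted; onsets are limited to one consonant).
Inserting the epenthetic vowel yields /j/ → /je/.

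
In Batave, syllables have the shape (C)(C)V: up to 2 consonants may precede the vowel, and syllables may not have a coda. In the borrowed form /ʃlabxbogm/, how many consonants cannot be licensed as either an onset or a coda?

Syllabifying with onset maximization leaves /b/, /g/, /m/ stranded (no codas are permitted; onsets may contain at most 2 consonants).

3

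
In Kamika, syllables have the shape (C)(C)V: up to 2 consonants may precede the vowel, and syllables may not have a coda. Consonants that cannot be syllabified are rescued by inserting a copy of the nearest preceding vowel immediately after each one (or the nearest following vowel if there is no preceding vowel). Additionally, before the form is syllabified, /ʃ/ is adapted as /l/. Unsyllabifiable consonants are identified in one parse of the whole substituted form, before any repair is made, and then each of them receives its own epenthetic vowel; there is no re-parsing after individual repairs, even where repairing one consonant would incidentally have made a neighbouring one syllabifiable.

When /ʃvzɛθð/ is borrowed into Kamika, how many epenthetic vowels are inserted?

After substitution the input is /lvzɛθð/.
The unsyllabifiable consonants are /l/, /θ/, /ð/; each receives one epenthetic vowel.

3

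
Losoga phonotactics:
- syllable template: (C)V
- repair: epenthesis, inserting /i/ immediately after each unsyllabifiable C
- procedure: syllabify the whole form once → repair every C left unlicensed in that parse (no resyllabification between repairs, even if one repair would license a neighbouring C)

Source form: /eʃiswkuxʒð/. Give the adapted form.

eʃisiwikuxiʒiði

Under (C)V, the unsyllabifiable consonants are /s/, /w/, /x/, /ʒ/, /ð/ (no codas are permitted; onsets are limited to one consonant).
Epenthesis after each stranded consonant: /s/ → /si/, /w/ → /wi/, /x/ → /xi/, /ʒ/ → /ʒi/, /ð/ → /ði/.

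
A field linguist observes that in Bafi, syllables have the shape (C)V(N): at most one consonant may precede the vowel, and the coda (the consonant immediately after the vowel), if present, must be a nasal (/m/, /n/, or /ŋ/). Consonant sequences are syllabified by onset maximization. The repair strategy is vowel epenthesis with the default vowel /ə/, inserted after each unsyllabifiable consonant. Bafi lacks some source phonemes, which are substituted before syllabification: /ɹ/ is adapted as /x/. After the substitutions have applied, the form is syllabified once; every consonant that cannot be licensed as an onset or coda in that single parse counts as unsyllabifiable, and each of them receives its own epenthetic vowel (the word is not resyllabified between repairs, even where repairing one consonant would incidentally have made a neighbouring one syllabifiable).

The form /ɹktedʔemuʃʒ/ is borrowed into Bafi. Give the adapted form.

xəkətedəʔemuʃəʒə

Substitution: /ɹ/ → /x/, giving /xktedʔemuʃʒ/.
Syllabifying with onset maximization leaves /x/, /k/, /d/, /ʃ/, /ʒ/ stranded (only a nasal (/m/, /n/, or /ŋ/) is licensed in coda position; onsets are limited to one consonant).
Each unlicensed consonant becomes the onset of a new syllable: /x/ → /xə/, /k/ → /kə/, /d/ → /də/, /ʃ/ → /ʃə/, /ʒ/ → /ʒə/.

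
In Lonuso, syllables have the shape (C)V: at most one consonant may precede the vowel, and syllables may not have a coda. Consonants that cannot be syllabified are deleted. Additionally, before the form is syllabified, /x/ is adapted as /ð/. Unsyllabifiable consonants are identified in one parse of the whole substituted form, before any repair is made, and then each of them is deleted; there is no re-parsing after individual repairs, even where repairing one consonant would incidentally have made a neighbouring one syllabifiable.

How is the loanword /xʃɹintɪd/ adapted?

ɹitɪ

Substitution: /x/ → /ð/, giving /ðʃɹintɪd/.
Under (C)V, the unsyllabifiable consonants are /ð/, /ʃ/, /n/, /d/ (no codas are permitted; onsets are limited to one consonant).
Deleting the stranded consonants removes /ð/, /ʃ/, /n/, /d/.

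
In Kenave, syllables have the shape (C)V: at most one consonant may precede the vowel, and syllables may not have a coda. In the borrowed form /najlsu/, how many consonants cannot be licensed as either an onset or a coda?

2

The consonants /j/, /l/ cannot be parsed into a legal (C)V syllable (no codas are permitted; onsets are limited to one consonant).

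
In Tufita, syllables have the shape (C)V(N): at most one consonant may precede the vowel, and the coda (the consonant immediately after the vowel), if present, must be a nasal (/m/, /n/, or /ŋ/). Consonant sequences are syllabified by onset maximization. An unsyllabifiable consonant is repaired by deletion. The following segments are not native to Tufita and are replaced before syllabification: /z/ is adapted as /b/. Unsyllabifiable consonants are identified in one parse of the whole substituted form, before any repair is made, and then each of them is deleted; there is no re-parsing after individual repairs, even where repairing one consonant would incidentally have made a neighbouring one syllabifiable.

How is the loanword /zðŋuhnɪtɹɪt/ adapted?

Substitution: /z/ → /b/, giving /bðŋuhnɪtɹɪt/.
Syllabifying with onset maximization leaves /b/, /ð/, /h/, /t/, /t/ stranded (only a nasal (/m/, /n/, or /ŋ/) is licensed in coda position; onsets are limited to one consonant).
Deleting the stranded consonants removes /b/, /ð/, /h/, /t/, /t/.

ŋunɪɹɪ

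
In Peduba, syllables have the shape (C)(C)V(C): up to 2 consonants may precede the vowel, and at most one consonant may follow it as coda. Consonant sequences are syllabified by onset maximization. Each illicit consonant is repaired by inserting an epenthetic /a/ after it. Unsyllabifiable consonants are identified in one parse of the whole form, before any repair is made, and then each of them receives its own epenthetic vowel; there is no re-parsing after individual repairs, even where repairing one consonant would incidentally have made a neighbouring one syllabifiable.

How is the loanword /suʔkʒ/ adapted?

Under (C)(C)V(C), the unsyllabifiable consonants are /k/, /ʒ/ (at most one coda consonant is licensed; onsets may contain at most 2 consonants).
Inserting the epenthetic vowel yields /k/ → /ka/, /ʒ/ → /ʒa/.

suʔkaʒa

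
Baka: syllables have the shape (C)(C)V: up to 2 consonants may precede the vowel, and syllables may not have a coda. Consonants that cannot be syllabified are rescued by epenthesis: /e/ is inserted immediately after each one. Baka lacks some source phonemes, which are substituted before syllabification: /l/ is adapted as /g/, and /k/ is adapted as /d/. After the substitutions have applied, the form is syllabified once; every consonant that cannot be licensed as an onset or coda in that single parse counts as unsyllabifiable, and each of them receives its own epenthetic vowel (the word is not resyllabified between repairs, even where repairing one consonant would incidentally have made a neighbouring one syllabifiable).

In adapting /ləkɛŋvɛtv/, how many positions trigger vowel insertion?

After substitution the input is /gədɛŋvɛtv/.
The unsyllabifiable consonants are /t/, /v/; each receives one epenthetic vowel.

2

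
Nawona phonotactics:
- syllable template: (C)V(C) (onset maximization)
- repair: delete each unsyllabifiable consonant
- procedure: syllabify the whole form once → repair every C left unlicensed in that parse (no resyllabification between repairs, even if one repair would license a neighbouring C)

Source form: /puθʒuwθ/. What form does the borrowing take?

The consonants /θ/ cannot be parsed into a legal (C)V(C) syllable (at most one coda consonant is licensed; onsets are limited to one consonant).
Deleting the stranded consonants removes /θ/.

puθʒuw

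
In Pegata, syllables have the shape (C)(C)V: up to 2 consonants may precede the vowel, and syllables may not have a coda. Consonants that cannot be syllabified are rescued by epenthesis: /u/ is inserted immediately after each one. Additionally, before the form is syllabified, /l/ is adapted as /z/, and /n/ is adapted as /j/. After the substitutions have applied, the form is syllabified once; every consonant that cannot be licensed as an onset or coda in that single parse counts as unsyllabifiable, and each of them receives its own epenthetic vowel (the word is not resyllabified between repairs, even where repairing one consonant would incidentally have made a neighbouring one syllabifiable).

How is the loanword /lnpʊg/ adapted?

zujpʊgu

Substitution: /l/ → /z/, /n/ → /j/, giving /zjpʊg/.
Under (C)(C)V, the unsyllabifiable consonants are /z/, /g/ (no codas are permitted; onsets may contain at most 2 consonants).
Inserting the epenthetic vowel yields /z/ → /zu/, /g/ → /gu/.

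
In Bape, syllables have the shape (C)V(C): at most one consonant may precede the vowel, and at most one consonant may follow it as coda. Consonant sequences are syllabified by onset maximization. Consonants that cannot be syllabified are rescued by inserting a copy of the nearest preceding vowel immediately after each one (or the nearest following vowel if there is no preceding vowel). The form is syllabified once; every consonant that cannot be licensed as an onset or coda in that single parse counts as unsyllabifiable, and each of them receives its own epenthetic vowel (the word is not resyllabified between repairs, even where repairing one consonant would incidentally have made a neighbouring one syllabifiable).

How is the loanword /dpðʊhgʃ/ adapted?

Syllabifying with onset maximization leaves /d/, /p/, /g/, /ʃ/ stranded (at most one coda consonant is licensed; onsets are limited to one consonant).
Inserting the epenthetic vowel yields /d/ → /dʊ/, /p/ → /pʊ/, /g/ → /gʊ/, /ʃ/ → /ʃʊ/.

dʊpʊðʊhgʊʃʊ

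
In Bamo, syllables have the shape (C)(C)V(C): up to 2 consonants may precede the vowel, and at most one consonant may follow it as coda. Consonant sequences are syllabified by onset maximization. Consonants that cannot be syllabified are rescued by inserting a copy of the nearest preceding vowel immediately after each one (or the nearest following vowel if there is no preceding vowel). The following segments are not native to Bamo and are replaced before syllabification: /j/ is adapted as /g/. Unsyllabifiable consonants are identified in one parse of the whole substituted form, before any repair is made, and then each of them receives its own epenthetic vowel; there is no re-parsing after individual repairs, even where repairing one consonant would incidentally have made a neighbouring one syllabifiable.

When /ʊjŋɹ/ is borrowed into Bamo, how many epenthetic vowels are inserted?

2

After substitution the input is /ʊgŋɹ/.
The unsyllabifiable consonants are /ŋ/, /ɹ/; each receives one epenthetic vowel.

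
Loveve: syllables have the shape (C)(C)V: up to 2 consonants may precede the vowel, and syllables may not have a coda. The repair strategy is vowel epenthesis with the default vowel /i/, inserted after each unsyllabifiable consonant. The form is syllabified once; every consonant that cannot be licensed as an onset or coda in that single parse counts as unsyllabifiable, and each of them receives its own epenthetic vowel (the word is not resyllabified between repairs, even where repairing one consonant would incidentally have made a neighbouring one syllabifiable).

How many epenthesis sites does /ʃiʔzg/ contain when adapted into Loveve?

3

The unsyllabifiable consonants are /ʔ/, /z/, /g/; each receives one epenthetic vowel.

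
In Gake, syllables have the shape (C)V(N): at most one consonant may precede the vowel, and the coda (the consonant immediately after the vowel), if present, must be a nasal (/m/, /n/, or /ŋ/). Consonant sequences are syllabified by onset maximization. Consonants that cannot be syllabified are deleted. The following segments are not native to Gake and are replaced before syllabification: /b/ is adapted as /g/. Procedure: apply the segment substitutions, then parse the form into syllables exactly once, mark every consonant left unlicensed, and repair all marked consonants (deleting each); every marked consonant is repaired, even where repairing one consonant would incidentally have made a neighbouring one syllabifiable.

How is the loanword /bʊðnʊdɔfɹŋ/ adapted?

gʊnʊdɔ

Substitution: /b/ → /g/, giving /gʊðnʊdɔfɹŋ/.
Under (C)V(N), the unsyllabifiable consonants are /ð/, /f/, /ɹ/, /ŋ/ (only a nasal (/m/, /n/, or /ŋ/) is licensed in coda position; onsets are limited to one consonant).
Deletion applies to /ð/, /f/, /ɹ/, /ŋ/.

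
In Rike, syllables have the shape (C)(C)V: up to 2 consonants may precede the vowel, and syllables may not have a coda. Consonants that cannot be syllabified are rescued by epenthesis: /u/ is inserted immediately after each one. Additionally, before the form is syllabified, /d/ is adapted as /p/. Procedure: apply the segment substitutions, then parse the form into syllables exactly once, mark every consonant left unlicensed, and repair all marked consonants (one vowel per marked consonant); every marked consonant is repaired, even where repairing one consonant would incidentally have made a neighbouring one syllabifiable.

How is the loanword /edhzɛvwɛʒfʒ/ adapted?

Substitution: /d/ → /p/, giving /ephzɛvwɛʒfʒ/.
Syllabifying with onset maximization leaves /p/, /ʒ/, /f/, /ʒ/ stranded (no codas are permitted; onsets may contain at most 2 consonants).
Inserting the epenthetic vowel yields /p/ → /pu/, /ʒ/ → /ʒu/, /f/ → /fu/, /ʒ/ → /ʒu/.

epuhzɛvwɛʒufuʒu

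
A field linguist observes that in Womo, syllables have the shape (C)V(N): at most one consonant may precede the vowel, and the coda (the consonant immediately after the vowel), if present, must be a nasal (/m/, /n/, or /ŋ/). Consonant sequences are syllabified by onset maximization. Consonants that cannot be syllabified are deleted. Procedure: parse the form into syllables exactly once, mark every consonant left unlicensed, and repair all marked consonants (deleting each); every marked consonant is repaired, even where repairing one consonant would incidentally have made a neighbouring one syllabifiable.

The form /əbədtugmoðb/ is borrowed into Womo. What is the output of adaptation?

əbətumo

Under (C)V(N), the unsyllabifiable consonants are /d/, /g/, /ð/, /b/ (only a nasal (/m/, /n/, or /ŋ/) is licensed in coda position; onsets are limited to one consonant).
Deleting the stranded consonants removes /d/, /g/, /ð/, /b/.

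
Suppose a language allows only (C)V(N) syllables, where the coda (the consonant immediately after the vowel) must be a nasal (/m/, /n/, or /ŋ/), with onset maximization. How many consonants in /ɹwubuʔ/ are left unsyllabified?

2

Under (C)V(N), the unsyllabifiable consonants are /ɹ/, /ʔ/ (only a nasal (/m/, /n/, or /ŋ/) is licensed in coda position; onsets are limited to one consonant).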